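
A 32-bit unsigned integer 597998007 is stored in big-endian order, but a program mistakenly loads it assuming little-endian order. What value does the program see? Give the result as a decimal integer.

3082396707

597998007 in 32-bit hexadecimal is 0x23A4B9B7.
Stored big-endian, the bytes at ascending addresses are 23 A4 B9 B7.
Read back as little-endian, the first byte is least significant, giving 0xB7B9A423.
0xB7B9A423 = 3082396707.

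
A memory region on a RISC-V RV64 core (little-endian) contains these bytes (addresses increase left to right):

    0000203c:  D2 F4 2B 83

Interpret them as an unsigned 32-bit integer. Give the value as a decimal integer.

Little-endian stores the least-significant byte at the lowest address.
Reassemble most-significant byte first: 83 2B F4 D2 → 0x832BF4D2.
0x832BF4D2 = 2200696018.

2200696018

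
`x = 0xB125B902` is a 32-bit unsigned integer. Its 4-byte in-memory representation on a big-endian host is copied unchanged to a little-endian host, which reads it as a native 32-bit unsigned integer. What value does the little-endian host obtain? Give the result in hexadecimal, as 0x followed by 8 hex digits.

0x02B925B1

Stored big-endian, the bytes at ascending addresses are B1 25 B9 02.
Read back as little-endian, the first byte is least significant, giving 0x02B925B1.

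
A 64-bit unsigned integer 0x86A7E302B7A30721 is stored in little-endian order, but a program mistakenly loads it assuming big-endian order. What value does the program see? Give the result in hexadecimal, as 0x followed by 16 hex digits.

0x2107A3B702E3A786

Stored little-endian, the bytes at ascending addresses are 21 07 A3 B7 02 E3 A7 86.
Read back as big-endian, the last byte is least significant, giving 0x2107A3B702E3A786.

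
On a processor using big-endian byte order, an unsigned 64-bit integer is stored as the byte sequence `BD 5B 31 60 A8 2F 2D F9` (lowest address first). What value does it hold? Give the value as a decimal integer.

Big-endian: lowest address holds the most-significant byte.
The bytes are already most-significant first: 0xBD5B3160A82F2DF9.
0xBD5B3160A82F2DF9 = 13644553787257335289.

13644553787257335289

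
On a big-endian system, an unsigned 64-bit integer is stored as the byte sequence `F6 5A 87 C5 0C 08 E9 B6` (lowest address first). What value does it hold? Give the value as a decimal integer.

17751650161614449078

Big-endian stores the most-significant byte at the lowest address.
The bytes are already most-significant first: 0xF65A87C50C08E9B6.
0xF65A87C50C08E9B6 = 17751650161614449078.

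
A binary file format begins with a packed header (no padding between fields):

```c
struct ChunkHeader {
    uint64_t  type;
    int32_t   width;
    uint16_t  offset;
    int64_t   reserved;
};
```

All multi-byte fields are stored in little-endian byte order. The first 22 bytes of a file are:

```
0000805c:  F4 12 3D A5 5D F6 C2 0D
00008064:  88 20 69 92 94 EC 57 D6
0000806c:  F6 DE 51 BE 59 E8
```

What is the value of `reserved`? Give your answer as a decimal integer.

`reserved` follows `type` (8 B), `width` (4 B), `offset` (2 B), so it starts at offset 8 + 4 + 2 = 14 and occupies 8 bytes.
Bytes at offsets 14..21: 57 D6 F6 DE 51 BE 59 E8.
In little-endian order the low byte comes first in memory.
Reassemble most-significant byte first: E8 59 BE 51 DE F6 D6 57 → 0xE859BE51DEF6D657.
Top bit is set, so as a signed 64-bit value this is 0xE859BE51DEF6D657 − 2^64 = -1704121725140674985.

-1704121725140674985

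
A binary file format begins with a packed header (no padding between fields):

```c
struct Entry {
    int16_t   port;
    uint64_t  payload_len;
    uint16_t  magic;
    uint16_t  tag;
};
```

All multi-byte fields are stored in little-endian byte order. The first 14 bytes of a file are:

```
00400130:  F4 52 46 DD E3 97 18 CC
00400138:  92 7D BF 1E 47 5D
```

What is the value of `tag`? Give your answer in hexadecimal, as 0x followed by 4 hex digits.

`tag` follows `port` (2 B), `payload_len` (8 B), `magic` (2 B), so it starts at offset 2 + 8 + 2 = 12 and occupies 2 bytes.
Bytes at offsets 12..13: 47 5D.
Little-endian: lowest address holds the least-significant byte.
Reassemble most-significant byte first: 5D 47 → 0x5D47.

0x5D47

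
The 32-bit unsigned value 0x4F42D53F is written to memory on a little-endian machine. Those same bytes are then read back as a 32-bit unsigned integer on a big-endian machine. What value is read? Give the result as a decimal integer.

Stored little-endian, the bytes at ascending addresses are 3F D5 42 4F.
Read back as big-endian, the last byte is least significant, giving 0x3FD5424F.
0x3FD5424F = 1070940751.

1070940751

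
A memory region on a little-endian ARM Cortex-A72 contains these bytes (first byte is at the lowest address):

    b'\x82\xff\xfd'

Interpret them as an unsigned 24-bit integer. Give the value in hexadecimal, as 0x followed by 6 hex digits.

In little-endian order the low byte comes first in memory.
Reassemble most-significant byte first: FD FF 82 → 0xFDFF82.

0xFDFF82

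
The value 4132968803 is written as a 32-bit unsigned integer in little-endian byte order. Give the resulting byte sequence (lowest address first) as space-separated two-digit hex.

4132968803 in hexadecimal, padded to 32 bits, is 0xF6581963.
Split into bytes (most-significant first): F6 58 19 63.
In little-endian order the low byte comes first in memory.
So at ascending addresses the bytes are 63 19 58 F6.

63 19 58 F6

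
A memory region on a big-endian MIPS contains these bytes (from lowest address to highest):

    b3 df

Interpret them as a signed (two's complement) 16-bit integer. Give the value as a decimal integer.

-19489

Big-endian stores the most-significant byte at the lowest address.
The bytes are already most-significant first: 0xB3DF.
Top bit is set, so as a signed 16-bit value this is 0xB3DF − 2^16 = -19489.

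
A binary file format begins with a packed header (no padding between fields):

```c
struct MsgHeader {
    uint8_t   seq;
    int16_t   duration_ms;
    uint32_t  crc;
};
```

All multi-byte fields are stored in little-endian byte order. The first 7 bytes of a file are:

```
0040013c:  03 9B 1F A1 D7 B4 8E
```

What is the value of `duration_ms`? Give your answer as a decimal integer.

`duration_ms` follows `seq` (1 byte), so it starts at byte offset 1 and occupies 2 bytes.
Bytes at offsets 1..2: 9B 1F.
Little-endian stores the least-significant byte at the lowest address.
Reassemble most-significant byte first: 1F 9B → 0x1F9B.
0x1F9B = 8091.

8091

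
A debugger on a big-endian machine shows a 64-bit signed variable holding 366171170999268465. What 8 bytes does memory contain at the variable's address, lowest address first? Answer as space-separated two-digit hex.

366171170999268465 in hexadecimal, padded to 64 bits, is 0x0514E6BD6E667471.
Split into bytes (most-significant first): 05 14 E6 BD 6E 66 74 71.
Big-endian: lowest address holds the most-significant byte.
So the memory order matches the most-significant-first order: 05 14 E6 BD 6E 66 74 71.

05 14 E6 BD 6E 66 74 71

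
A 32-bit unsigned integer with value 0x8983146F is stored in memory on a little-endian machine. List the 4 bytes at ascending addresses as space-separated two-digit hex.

6F 14 83 89

Split into bytes (most-significant first): 89 83 14 6F.
Little-endian: lowest address holds the least-significant byte.
So at ascending addresses the bytes are 6F 14 83 89.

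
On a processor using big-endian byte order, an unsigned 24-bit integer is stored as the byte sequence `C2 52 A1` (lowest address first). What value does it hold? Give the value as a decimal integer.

12735137

Big-endian stores the most-significant byte at the lowest address.
The bytes are already most-significant first: 0xC252A1.
0xC252A1 = 12735137.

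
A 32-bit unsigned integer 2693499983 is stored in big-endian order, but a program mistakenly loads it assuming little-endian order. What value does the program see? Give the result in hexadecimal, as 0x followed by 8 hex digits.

0x4F8C8BA0

2693499983 in 32-bit hexadecimal is 0xA08B8C4F.
Stored big-endian, the bytes at ascending addresses are A0 8B 8C 4F.
Read back as little-endian, the first byte is least significant, giving 0x4F8C8BA0.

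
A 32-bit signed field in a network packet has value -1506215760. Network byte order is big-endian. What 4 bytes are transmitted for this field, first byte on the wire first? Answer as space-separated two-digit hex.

Two's complement of -1506215760 in 32 bits: 1506215760 = 0x59C70750; invert → 0xA638F8AF; add 1 → 0xA638F8B0.
Split into bytes (most-significant first): A6 38 F8 B0.
Big-endian stores the most-significant byte at the lowest address.
So the memory order matches the most-significant-first order: A6 38 F8 B0.

A6 38 F8 B0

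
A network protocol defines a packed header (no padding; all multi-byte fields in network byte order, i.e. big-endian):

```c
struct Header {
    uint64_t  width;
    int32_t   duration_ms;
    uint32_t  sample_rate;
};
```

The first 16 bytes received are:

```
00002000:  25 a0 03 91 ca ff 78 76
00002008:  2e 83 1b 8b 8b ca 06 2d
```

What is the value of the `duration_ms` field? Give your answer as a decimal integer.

780344203

`duration_ms` follows `width` (8 bytes), so it starts at byte offset 8 and occupies 4 bytes.
Bytes at offsets 8..11: 2E 83 1B 8B.
Big-endian: lowest address holds the most-significant byte.
The bytes are already most-significant first: 0x2E831B8B.
0x2E831B8B = 780344203.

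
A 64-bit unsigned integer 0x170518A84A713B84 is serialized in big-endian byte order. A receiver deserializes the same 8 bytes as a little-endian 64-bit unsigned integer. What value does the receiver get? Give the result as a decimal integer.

9528334002094081303

Stored big-endian, the bytes at ascending addresses are 17 05 18 A8 4A 71 3B 84.
Read back as little-endian, the first byte is least significant, giving 0x843B714AA8180517.
0x843B714AA8180517 = 9528334002094081303.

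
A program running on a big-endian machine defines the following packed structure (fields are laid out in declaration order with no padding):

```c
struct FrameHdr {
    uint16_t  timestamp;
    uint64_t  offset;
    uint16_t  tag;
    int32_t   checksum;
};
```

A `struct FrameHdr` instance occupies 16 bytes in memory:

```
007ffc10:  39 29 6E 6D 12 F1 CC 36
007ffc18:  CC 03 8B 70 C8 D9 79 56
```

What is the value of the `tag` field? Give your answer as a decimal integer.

35696

`tag` follows `timestamp` (2 B), `offset` (8 B), so it starts at offset 2 + 8 = 10 and occupies 2 bytes.
Bytes at offsets 10..11: 8B 70.
Big-endian: lowest address holds the most-significant byte.
The bytes are already most-significant first: 0x8B70.
0x8B70 = 35696.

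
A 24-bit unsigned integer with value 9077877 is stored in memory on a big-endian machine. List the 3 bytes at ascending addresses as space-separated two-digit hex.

9077877 in hexadecimal, padded to 24 bits, is 0x8A8475.
Split into bytes (most-significant first): 8A 84 75.
Big-endian stores the most-significant byte at the lowest address.
So the memory order matches the most-significant-first order: 8A 84 75.

8A 84 75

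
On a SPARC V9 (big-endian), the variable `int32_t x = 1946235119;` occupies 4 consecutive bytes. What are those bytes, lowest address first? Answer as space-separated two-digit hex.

1946235119 in hexadecimal, padded to 32 bits, is 0x740130EF.
Split into bytes (most-significant first): 74 01 30 EF.
In big-endian order the high byte comes first in memory.
So the memory order matches the most-significant-first order: 74 01 30 EF.

74 01 30 EF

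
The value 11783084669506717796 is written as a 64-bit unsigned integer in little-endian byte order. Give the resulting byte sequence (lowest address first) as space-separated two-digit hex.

64 88 4C D4 13 ED 85 A3

11783084669506717796 in hexadecimal, padded to 64 bits, is 0xA385ED13D44C8864.
Split into bytes (most-significant first): A3 85 ED 13 D4 4C 88 64.
Little-endian: lowest address holds the least-significant byte.
So at ascending addresses the bytes are 64 88 4C D4 13 ED 85 A3.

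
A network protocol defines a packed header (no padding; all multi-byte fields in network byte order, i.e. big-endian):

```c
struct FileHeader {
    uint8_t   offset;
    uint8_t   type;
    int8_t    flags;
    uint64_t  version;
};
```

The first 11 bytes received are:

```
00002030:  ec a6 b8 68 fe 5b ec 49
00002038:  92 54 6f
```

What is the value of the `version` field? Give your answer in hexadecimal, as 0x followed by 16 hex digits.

`version` follows `offset` (1 B), `type` (1 B), `flags` (1 B), so it starts at offset 1 + 1 + 1 = 3 and occupies 8 bytes.
Bytes at offsets 3..10: 68 FE 5B EC 49 92 54 6F.
In big-endian order the high byte comes first in memory.
The bytes are already most-significant first: 0x68FE5BEC4992546F.

0x68FE5BEC4992546F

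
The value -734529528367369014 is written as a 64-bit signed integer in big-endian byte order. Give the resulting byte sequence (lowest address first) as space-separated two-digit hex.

Two's complement of -734529528367369014 in 64 bits: 734529528367369014 = 0x0A3192B6DF5F4B36; invert → 0xF5CE6D4920A0B4C9; add 1 → 0xF5CE6D4920A0B4CA.
Split into bytes (most-significant first): F5 CE 6D 49 20 A0 B4 CA.
Big-endian: lowest address holds the most-significant byte.
So the memory order matches the most-significant-first order: F5 CE 6D 49 20 A0 B4 CA.

F5 CE 6D 49 20 A0 B4 CA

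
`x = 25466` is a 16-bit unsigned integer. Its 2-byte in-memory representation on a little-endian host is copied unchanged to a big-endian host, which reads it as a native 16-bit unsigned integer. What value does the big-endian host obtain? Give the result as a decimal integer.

25466 in 16-bit hexadecimal is 0x637A.
Stored little-endian, the bytes at ascending addresses are 7A 63.
Read back as big-endian, the last byte is least significant, giving 0x7A63.
0x7A63 = 31331.

31331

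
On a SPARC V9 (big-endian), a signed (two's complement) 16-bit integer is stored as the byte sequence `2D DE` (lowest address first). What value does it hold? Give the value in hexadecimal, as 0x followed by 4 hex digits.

0x2DDE

Big-endian stores the most-significant byte at the lowest address.
The bytes are already most-significant first: 0x2DDE.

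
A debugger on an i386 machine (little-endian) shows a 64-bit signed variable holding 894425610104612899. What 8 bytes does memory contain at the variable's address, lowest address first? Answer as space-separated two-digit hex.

23 28 4C 80 5A A3 69 0C

894425610104612899 in hexadecimal, padded to 64 bits, is 0x0C69A35A804C2823.
Split into bytes (most-significant first): 0C 69 A3 5A 80 4C 28 23.
In little-endian order the low byte comes first in memory.
So at ascending addresses the bytes are 23 28 4C 80 5A A3 69 0C.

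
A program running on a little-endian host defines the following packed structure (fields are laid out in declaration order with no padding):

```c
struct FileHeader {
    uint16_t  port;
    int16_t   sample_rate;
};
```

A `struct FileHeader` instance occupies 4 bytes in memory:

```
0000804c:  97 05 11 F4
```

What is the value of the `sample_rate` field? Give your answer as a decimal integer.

`sample_rate` follows `port` (2 bytes), so it starts at byte offset 2 and occupies 2 bytes.
Bytes at offsets 2..3: 11 F4.
In little-endian order the low byte comes first in memory.
Reassemble most-significant byte first: F4 11 → 0xF411.
Top bit is set, so as a signed 16-bit value this is 0xF411 − 2^16 = -3055.

-3055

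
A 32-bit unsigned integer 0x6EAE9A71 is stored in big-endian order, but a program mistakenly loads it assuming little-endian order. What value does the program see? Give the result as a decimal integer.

1905962606

Stored big-endian, the bytes at ascending addresses are 6E AE 9A 71.
Read back as little-endian, the first byte is least significant, giving 0x719AAE6E.
0x719AAE6E = 1905962606.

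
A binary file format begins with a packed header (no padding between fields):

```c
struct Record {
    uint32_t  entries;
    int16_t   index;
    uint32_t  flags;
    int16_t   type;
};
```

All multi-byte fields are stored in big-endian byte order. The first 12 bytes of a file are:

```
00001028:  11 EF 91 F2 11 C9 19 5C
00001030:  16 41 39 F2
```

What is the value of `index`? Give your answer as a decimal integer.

4553

`index` follows `entries` (4 bytes), so it starts at byte offset 4 and occupies 2 bytes.
Bytes at offsets 4..5: 11 C9.
Big-endian stores the most-significant byte at the lowest address.
The bytes are already most-significant first: 0x11C9.
0x11C9 = 4553.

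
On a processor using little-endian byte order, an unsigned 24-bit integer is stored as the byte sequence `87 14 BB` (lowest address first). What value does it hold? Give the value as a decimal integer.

12260487

In little-endian order the low byte comes first in memory.
Reassemble most-significant byte first: BB 14 87 → 0xBB1487.
0xBB1487 = 12260487.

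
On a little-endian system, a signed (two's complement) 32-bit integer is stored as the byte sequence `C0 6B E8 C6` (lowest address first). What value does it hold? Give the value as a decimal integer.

-957846592

Little-endian stores the least-significant byte at the lowest address.
Reassemble most-significant byte first: C6 E8 6B C0 → 0xC6E86BC0.
Top bit is set, so as a signed 32-bit value this is 0xC6E86BC0 − 2^32 = -957846592.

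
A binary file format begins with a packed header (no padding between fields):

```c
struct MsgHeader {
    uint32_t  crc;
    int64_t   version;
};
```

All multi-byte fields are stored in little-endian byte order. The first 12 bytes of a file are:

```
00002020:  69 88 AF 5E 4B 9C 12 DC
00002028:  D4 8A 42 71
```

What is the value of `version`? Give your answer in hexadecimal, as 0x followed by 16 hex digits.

`version` follows `crc` (4 bytes), so it starts at byte offset 4 and occupies 8 bytes.
Bytes at offsets 4..11: 4B 9C 12 DC D4 8A 42 71.
Little-endian: lowest address holds the least-significant byte.
Reassemble most-significant byte first: 71 42 8A D4 DC 12 9C 4B → 0x71428AD4DC129C4B.

0x71428AD4DC129C4B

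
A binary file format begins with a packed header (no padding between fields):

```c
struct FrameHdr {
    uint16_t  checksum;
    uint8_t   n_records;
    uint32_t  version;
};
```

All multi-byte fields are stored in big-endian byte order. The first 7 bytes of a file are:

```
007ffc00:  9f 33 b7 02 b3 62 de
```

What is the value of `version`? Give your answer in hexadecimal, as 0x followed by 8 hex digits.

`version` follows `checksum` (2 B), `n_records` (1 B), so it starts at offset 2 + 1 = 3 and occupies 4 bytes.
Bytes at offsets 3..6: 02 B3 62 DE.
Big-endian stores the most-significant byte at the lowest address.
The bytes are already most-significant first: 0x02B362DE.

0x02B362DE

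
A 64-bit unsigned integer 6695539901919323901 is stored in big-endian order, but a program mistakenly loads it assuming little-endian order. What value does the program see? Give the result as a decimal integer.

6695539901919323901 in 64-bit hexadecimal is 0x5CEB5610F95AE6FD.
Stored big-endian, the bytes at ascending addresses are 5C EB 56 10 F9 5A E6 FD.
Read back as little-endian, the first byte is least significant, giving 0xFDE65AF91056EB5C.
0xFDE65AF91056EB5C = 18295410562006707036.

18295410562006707036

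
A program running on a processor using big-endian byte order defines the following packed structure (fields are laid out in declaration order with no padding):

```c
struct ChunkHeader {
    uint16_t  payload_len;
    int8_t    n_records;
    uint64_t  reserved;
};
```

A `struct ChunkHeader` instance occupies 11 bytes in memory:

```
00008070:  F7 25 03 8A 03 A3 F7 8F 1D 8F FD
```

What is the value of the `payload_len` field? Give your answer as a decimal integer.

`payload_len` is the first field, at byte offset 0, occupying 2 bytes.
Bytes at offsets 0..1: F7 25.
In big-endian order the high byte comes first in memory.
The bytes are already most-significant first: 0xF725.
0xF725 = 63269.

63269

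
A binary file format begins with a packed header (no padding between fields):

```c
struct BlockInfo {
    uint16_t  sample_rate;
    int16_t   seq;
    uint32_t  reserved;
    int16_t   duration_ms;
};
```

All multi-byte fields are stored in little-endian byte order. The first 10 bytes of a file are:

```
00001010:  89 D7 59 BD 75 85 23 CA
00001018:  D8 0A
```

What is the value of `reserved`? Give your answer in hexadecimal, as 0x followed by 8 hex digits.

`reserved` follows `sample_rate` (2 B), `seq` (2 B), so it starts at offset 2 + 2 = 4 and occupies 4 bytes.
Bytes at offsets 4..7: 75 85 23 CA.
Little-endian stores the least-significant byte at the lowest address.
Reassemble most-significant byte first: CA 23 85 75 → 0xCA238575.

0xCA238575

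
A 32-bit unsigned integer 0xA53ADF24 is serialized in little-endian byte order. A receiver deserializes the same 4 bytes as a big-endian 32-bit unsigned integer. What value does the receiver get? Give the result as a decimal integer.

618609317

Stored little-endian, the bytes at ascending addresses are 24 DF 3A A5.
Read back as big-endian, the last byte is least significant, giving 0x24DF3AA5.
0x24DF3AA5 = 618609317.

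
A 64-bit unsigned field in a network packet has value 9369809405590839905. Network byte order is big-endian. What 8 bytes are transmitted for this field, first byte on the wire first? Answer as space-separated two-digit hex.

9369809405590839905 in hexadecimal, padded to 64 bits, is 0x82084002D15B2261.
Split into bytes (most-significant first): 82 08 40 02 D1 5B 22 61.
In big-endian order the high byte comes first in memory.
So the memory order matches the most-significant-first order: 82 08 40 02 D1 5B 22 61.

82 08 40 02 D1 5B 22 61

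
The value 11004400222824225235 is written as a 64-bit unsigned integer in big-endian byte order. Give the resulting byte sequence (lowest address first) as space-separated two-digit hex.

11004400222824225235 in hexadecimal, padded to 64 bits, is 0x98B77BB2E7AAD9D3.
Split into bytes (most-significant first): 98 B7 7B B2 E7 AA D9 D3.
Big-endian: lowest address holds the most-significant byte.
So the memory order matches the most-significant-first order: 98 B7 7B B2 E7 AA D9 D3.

98 B7 7B B2 E7 AA D9 D3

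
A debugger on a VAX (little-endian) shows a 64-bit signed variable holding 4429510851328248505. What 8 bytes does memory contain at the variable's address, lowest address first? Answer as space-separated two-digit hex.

4429510851328248505 in hexadecimal, padded to 64 bits, is 0x3D78C8A696288AB9.
Split into bytes (most-significant first): 3D 78 C8 A6 96 28 8A B9.
Little-endian stores the least-significant byte at the lowest address.
So at ascending addresses the bytes are B9 8A 28 96 A6 C8 78 3D.

B9 8A 28 96 A6 C8 78 3D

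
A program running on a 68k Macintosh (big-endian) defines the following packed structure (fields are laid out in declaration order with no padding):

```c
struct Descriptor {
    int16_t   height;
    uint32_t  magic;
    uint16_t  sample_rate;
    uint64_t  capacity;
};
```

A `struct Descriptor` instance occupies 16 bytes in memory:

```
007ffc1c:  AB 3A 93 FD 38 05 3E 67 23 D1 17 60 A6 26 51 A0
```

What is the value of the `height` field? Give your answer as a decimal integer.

`height` is the first field, at byte offset 0, occupying 2 bytes.
Bytes at offsets 0..1: AB 3A.
In big-endian order the high byte comes first in memory.
The bytes are already most-significant first: 0xAB3A.
Top bit is set, so as a signed 16-bit value this is 0xAB3A − 2^16 = -21702.

-21702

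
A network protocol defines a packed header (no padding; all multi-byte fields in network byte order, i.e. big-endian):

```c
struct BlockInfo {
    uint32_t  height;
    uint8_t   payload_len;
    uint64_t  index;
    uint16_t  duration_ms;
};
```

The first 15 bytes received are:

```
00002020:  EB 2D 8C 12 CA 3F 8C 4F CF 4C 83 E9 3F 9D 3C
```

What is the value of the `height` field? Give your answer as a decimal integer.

`height` is the first field, at byte offset 0, occupying 4 bytes.
Bytes at offsets 0..3: EB 2D 8C 12.
Big-endian: lowest address holds the most-significant byte.
The bytes are already most-significant first: 0xEB2D8C12.
0xEB2D8C12 = 3945630738.

3945630738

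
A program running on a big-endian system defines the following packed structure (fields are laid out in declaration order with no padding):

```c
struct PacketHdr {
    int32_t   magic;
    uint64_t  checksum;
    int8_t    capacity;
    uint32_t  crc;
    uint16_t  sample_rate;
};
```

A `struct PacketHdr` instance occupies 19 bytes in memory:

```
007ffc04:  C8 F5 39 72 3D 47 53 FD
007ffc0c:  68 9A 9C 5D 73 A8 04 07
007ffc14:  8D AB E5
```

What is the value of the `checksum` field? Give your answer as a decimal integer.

`checksum` follows `magic` (4 bytes), so it starts at byte offset 4 and occupies 8 bytes.
Bytes at offsets 4..11: 3D 47 53 FD 68 9A 9C 5D.
Big-endian: lowest address holds the most-significant byte.
The bytes are already most-significant first: 0x3D4753FD689A9C5D.
0x3D4753FD689A9C5D = 4415590307506855005.

4415590307506855005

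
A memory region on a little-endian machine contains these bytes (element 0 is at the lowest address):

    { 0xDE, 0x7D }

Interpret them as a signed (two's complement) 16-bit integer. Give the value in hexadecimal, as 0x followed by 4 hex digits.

Little-endian: lowest address holds the least-significant byte.
Reassemble most-significant byte first: 7D DE → 0x7DDE.

0x7DDE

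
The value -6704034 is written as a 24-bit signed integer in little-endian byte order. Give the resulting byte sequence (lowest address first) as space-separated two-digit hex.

5E B4 99

Two's complement of -6704034 in 24 bits: 6704034 = 0x664BA2; invert → 0x99B45D; add 1 → 0x99B45E.
Split into bytes (most-significant first): 99 B4 5E.
Little-endian stores the least-significant byte at the lowest address.
So at ascending addresses the bytes are 5E B4 99.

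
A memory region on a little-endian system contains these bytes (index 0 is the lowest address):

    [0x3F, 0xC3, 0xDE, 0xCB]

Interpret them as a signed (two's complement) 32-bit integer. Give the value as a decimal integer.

In little-endian order the low byte comes first in memory.
Reassemble most-significant byte first: CB DE C3 3F → 0xCBDEC33F.
Top bit is set, so as a signed 32-bit value this is 0xCBDEC33F − 2^32 = -874593473.

-874593473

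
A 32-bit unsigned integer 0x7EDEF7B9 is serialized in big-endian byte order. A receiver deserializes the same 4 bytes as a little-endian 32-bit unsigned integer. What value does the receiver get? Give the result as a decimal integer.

Stored big-endian, the bytes at ascending addresses are 7E DE F7 B9.
Read back as little-endian, the first byte is least significant, giving 0xB9F7DE7E.
0xB9F7DE7E = 3120029310.

3120029310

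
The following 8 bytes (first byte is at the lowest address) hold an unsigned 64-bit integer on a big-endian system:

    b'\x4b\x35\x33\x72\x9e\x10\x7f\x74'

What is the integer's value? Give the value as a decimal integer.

5419294293981429620

In big-endian order the high byte comes first in memory.
The bytes are already most-significant first: 0x4B3533729E107F74.
0x4B3533729E107F74 = 5419294293981429620.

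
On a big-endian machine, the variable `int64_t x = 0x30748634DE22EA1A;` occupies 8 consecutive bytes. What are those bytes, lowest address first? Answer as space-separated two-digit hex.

30 74 86 34 DE 22 EA 1A

Split into bytes (most-significant first): 30 74 86 34 DE 22 EA 1A.
In big-endian order the high byte comes first in memory.
So the memory order matches the most-significant-first order: 30 74 86 34 DE 22 EA 1A.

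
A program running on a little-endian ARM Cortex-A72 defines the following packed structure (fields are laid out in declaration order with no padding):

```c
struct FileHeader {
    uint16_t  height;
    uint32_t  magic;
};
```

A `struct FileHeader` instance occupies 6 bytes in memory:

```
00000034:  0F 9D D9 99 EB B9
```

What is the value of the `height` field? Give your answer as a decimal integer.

`height` is the first field, at byte offset 0, occupying 2 bytes.
Bytes at offsets 0..1: 0F 9D.
Little-endian: lowest address holds the least-significant byte.
Reassemble most-significant byte first: 9D 0F → 0x9D0F.
0x9D0F = 40207.

40207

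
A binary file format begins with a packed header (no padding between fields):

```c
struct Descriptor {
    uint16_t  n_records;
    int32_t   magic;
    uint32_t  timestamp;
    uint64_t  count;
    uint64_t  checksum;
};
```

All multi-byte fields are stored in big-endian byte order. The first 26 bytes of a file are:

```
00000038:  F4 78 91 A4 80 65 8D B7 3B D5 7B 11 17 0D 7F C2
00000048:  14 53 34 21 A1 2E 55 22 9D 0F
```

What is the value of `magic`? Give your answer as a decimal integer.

-1851490203

`magic` follows `n_records` (2 bytes), so it starts at byte offset 2 and occupies 4 bytes.
Bytes at offsets 2..5: 91 A4 80 65.
Big-endian stores the most-significant byte at the lowest address.
The bytes are already most-significant first: 0x91A48065.
Top bit is set, so as a signed 32-bit value this is 0x91A48065 − 2^32 = -1851490203.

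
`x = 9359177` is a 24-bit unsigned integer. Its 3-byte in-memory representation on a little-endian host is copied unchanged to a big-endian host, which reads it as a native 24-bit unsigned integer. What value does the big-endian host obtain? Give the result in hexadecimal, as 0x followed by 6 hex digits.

0x49CF8E

9359177 in 24-bit hexadecimal is 0x8ECF49.
Stored little-endian, the bytes at ascending addresses are 49 CF 8E.
Read back as big-endian, the last byte is least significant, giving 0x49CF8E.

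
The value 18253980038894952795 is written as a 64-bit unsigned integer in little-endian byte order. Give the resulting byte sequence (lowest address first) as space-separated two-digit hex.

18253980038894952795 in hexadecimal, padded to 64 bits, is 0xFD532A21B367A15B.
Split into bytes (most-significant first): FD 53 2A 21 B3 67 A1 5B.
Little-endian stores the least-significant byte at the lowest address.
So at ascending addresses the bytes are 5B A1 67 B3 21 2A 53 FD.

5B A1 67 B3 21 2A 53 FD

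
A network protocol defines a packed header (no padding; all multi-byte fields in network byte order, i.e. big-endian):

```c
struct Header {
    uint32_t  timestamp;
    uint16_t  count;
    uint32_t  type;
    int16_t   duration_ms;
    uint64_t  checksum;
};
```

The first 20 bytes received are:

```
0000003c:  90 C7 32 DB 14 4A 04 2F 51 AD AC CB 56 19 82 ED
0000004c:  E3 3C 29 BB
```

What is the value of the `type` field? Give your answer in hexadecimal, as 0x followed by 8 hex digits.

`type` follows `timestamp` (4 B), `count` (2 B), so it starts at offset 4 + 2 = 6 and occupies 4 bytes.
Bytes at offsets 6..9: 04 2F 51 AD.
In big-endian order the high byte comes first in memory.
The bytes are already most-significant first: 0x042F51AD.

0x042F51AD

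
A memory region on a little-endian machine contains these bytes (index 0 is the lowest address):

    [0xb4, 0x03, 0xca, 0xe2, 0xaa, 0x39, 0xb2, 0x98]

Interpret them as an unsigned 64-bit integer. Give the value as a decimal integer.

In little-endian order the low byte comes first in memory.
Reassemble most-significant byte first: 98 B2 39 AA E2 CA 03 B4 → 0x98B239AAE2CA03B4.
0x98B239AAE2CA03B4 = 11002920245731656628.

11002920245731656628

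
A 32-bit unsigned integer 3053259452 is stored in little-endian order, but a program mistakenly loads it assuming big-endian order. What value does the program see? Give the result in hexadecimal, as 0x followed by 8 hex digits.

3053259452 in 32-bit hexadecimal is 0xB5FD0ABC.
Stored little-endian, the bytes at ascending addresses are BC 0A FD B5.
Read back as big-endian, the last byte is least significant, giving 0xBC0AFDB5.

0xBC0AFDB5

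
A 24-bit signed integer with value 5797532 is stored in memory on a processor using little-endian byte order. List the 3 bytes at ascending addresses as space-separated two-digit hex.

9C 76 58

5797532 in hexadecimal, padded to 24 bits, is 0x58769C.
Split into bytes (most-significant first): 58 76 9C.
Little-endian stores the least-significant byte at the lowest address.
So at ascending addresses the bytes are 9C 76 58.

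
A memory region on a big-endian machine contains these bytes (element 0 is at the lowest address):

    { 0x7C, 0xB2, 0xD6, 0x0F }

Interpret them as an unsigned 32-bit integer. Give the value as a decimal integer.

In big-endian order the high byte comes first in memory.
The bytes are already most-significant first: 0x7CB2D60F.
0x7CB2D60F = 2092094991.

2092094991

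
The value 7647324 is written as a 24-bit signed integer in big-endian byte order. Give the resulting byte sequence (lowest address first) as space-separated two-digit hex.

7647324 in hexadecimal, padded to 24 bits, is 0x74B05C.
Split into bytes (most-significant first): 74 B0 5C.
Big-endian: lowest address holds the most-significant byte.
So the memory order matches the most-significant-first order: 74 B0 5C.

74 B0 5C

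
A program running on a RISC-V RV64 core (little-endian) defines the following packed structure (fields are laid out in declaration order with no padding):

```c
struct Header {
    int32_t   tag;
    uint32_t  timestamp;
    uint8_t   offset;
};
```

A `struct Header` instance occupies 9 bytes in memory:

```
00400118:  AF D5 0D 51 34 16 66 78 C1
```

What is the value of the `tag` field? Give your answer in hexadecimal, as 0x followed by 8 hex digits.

0x510DD5AF

`tag` is the first field, at byte offset 0, occupying 4 bytes.
Bytes at offsets 0..3: AF D5 0D 51.
Little-endian stores the least-significant byte at the lowest address.
Reassemble most-significant byte first: 51 0D D5 AF → 0x510DD5AF.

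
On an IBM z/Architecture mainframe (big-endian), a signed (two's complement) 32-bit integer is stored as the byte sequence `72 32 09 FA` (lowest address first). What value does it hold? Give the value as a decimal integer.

1915881978

Big-endian: lowest address holds the most-significant byte.
The bytes are already most-significant first: 0x723209FA.
0x723209FA = 1915881978.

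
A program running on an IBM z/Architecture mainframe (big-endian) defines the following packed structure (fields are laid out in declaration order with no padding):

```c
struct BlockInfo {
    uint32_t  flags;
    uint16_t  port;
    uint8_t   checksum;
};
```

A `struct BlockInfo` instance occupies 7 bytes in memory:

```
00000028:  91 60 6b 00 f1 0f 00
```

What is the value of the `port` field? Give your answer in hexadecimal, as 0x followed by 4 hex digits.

`port` follows `flags` (4 bytes), so it starts at byte offset 4 and occupies 2 bytes.
Bytes at offsets 4..5: F1 0F.
Big-endian stores the most-significant byte at the lowest address.
The bytes are already most-significant first: 0xF10F.

0xF10F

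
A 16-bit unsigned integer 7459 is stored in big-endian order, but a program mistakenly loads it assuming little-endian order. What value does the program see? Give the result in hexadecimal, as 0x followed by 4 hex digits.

0x231D

7459 in 16-bit hexadecimal is 0x1D23.
Stored big-endian, the bytes at ascending addresses are 1D 23.
Read back as little-endian, the first byte is least significant, giving 0x231D.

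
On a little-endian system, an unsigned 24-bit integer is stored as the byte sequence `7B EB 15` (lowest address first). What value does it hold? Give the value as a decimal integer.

Little-endian stores the least-significant byte at the lowest address.
Reassemble most-significant byte first: 15 EB 7B → 0x15EB7B.
0x15EB7B = 1436539.

1436539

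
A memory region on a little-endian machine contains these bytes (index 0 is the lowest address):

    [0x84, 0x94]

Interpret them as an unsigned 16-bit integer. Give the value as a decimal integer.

38020

Little-endian stores the least-significant byte at the lowest address.
Reassemble most-significant byte first: 94 84 → 0x9484.
0x9484 = 38020.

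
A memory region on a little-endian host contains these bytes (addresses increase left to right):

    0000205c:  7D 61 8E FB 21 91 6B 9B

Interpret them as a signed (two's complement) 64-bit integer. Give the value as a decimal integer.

-7247539600182320771

Little-endian stores the least-significant byte at the lowest address.
Reassemble most-significant byte first: 9B 6B 91 21 FB 8E 61 7D → 0x9B6B9121FB8E617D.
Top bit is set, so as a signed 64-bit value this is 0x9B6B9121FB8E617D − 2^64 = -7247539600182320771.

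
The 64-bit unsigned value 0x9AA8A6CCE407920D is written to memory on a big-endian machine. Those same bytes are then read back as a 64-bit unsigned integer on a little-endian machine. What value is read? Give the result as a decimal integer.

977852748360231066

Stored big-endian, the bytes at ascending addresses are 9A A8 A6 CC E4 07 92 0D.
Read back as little-endian, the first byte is least significant, giving 0x0D9207E4CCA6A89A.
0x0D9207E4CCA6A89A = 977852748360231066.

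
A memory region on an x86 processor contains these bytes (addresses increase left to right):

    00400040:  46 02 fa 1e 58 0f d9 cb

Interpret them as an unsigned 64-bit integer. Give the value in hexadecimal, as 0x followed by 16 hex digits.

In little-endian order the low byte comes first in memory.
Reassemble most-significant byte first: CB D9 0F 58 1E FA 02 46 → 0xCBD90F581EFA0246.

0xCBD90F581EFA0246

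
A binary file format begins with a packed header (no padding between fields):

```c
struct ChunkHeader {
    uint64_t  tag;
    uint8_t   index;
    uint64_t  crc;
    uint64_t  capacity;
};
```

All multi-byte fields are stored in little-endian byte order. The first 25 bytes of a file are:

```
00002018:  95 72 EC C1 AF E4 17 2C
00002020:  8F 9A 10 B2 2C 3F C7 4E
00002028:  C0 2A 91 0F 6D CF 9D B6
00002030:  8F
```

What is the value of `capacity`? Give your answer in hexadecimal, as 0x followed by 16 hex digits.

0x8FB69DCF6D0F912A

`capacity` follows `tag` (8 B), `index` (1 B), `crc` (8 B), so it starts at offset 8 + 1 + 8 = 17 and occupies 8 bytes.
Bytes at offsets 17..24: 2A 91 0F 6D CF 9D B6 8F.
Little-endian stores the least-significant byte at the lowest address.
Reassemble most-significant byte first: 8F B6 9D CF 6D 0F 91 2A → 0x8FB69DCF6D0F912A.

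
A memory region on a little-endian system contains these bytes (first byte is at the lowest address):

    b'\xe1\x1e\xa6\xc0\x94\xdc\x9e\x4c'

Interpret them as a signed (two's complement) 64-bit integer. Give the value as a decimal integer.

5521092724648189665

Little-endian stores the least-significant byte at the lowest address.
Reassemble most-significant byte first: 4C 9E DC 94 C0 A6 1E E1 → 0x4C9EDC94C0A61EE1.
0x4C9EDC94C0A61EE1 = 5521092724648189665.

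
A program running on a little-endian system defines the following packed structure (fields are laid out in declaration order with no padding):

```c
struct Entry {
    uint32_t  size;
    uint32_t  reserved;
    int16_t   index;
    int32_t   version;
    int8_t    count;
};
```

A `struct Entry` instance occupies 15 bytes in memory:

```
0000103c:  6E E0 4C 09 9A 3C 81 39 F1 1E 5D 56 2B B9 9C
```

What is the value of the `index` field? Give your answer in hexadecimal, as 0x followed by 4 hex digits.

0x1EF1

`index` follows `size` (4 B), `reserved` (4 B), so it starts at offset 4 + 4 = 8 and occupies 2 bytes.
Bytes at offsets 8..9: F1 1E.
Little-endian stores the least-significant byte at the lowest address.
Reassemble most-significant byte first: 1E F1 → 0x1EF1.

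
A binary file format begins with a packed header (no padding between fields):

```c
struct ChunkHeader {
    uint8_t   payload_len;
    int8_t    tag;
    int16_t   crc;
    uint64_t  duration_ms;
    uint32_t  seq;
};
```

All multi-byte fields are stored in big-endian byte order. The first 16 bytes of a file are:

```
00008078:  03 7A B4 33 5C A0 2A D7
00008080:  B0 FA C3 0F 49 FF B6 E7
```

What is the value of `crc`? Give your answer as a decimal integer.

`crc` follows `payload_len` (1 B), `tag` (1 B), so it starts at offset 1 + 1 = 2 and occupies 2 bytes.
Bytes at offsets 2..3: B4 33.
In big-endian order the high byte comes first in memory.
The bytes are already most-significant first: 0xB433.
Top bit is set, so as a signed 16-bit value this is 0xB433 − 2^16 = -19405.

-19405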